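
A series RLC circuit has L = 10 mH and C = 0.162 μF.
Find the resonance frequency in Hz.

Step 1 — Resonance condition Im(Z)=0 gives ω₀ = 1/√(LC).
Step 2 — ω₀ = 1/√(0.01·1.62e-07) = 2.485e+04 rad/s.
Step 3 — f₀ = ω₀/(2π) = 3954 Hz.

f₀ = 3954 Hz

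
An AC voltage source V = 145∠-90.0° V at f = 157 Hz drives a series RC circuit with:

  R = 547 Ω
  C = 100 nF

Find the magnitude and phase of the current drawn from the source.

Step 1 — Angular frequency: ω = 2π·f = 2π·157 = 986.5 rad/s.
Step 2 — Component impedances:
  R: Z = R = 547 Ω
  C: Z = 1/(jωC) = -j/(ω·C) = 0 - j1.014e+04 Ω
Step 3 — Series combination: Z_total = R + C = 547 - j1.014e+04 Ω = 1.015e+04∠-86.9° Ω.
Step 4 — Source phasor: V = 145∠-90.0° V = 0 - j145 V.
Step 5 — Ohm's law: I = V / Z_total = (0 - j145) / (547 - j1.014e+04) = 0.01426 - j0.0007696 A.
Step 6 — Convert to polar: |I| = 0.01428 A, ∠I = -3.1°.

I = 0.01428∠-3.1° A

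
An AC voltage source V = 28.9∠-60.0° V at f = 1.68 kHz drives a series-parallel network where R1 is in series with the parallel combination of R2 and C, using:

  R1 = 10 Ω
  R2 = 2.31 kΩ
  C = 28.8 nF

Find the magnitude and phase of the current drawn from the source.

Step 1 — Angular frequency: ω = 2π·f = 2π·1680 = 1.056e+04 rad/s.
Step 2 — Component impedances:
  R1: Z = R = 10 Ω
  R2: Z = R = 2310 Ω
  C: Z = 1/(jωC) = -j/(ω·C) = 0 - j3289 Ω
Step 3 — Parallel branch: R2 || C = 1/(1/R2 + 1/C) = 1547 - j1086 Ω.
Step 4 — Series with R1: Z_total = R1 + (R2 || C) = 1557 - j1086 Ω = 1899∠-34.9° Ω.
Step 5 — Source phasor: V = 28.9∠-60.0° V = 14.45 - j25.03 V.
Step 6 — Ohm's law: I = V / Z_total = (14.45 - j25.03) / (1557 - j1086) = 0.01378 - j0.006456 A.
Step 7 — Convert to polar: |I| = 0.01522 A, ∠I = -25.1°.

I = 0.01522∠-25.1° A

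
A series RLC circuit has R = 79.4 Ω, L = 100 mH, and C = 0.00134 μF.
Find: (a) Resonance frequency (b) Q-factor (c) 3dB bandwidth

Step 1 — Resonance condition Im(Z)=0 gives ω₀ = 1/√(LC).
Step 2 — ω₀ = 1/√(0.1·1.34e-09) = 8.639e+04 rad/s.
Step 3 — f₀ = ω₀/(2π) = 1.375e+04 Hz.
Step 4 — Series Q: Q = ω₀L/R = 8.639e+04·0.1/79.4 = 108.8.
Step 5 — 3dB bandwidth: Δω = ω₀/Q = 794 rad/s; BW = Δω/(2π) = 126.4 Hz.

(a) f₀ = 1.375e+04 Hz  (b) Q = 108.8  (c) BW = 126.4 Hz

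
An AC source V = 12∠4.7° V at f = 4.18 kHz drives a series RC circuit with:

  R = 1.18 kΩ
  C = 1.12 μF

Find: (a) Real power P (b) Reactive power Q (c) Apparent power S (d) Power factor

Step 1 — Angular frequency: ω = 2π·f = 2π·4180 = 2.626e+04 rad/s.
Step 2 — Component impedances:
  R: Z = R = 1180 Ω
  C: Z = 1/(jωC) = -j/(ω·C) = 0 - j34 Ω
Step 3 — Series combination: Z_total = R + C = 1180 - j34 Ω = 1180∠-1.7° Ω.
Step 4 — Source phasor: V = 12∠4.7° V = 11.96 + j0.9833 V.
Step 5 — Current: I = V / Z = 0.0101 + j0.001124 A = 0.01017∠6.4° A.
Step 6 — Complex power: S = V·I* = 0.1219 - j0.003513 VA.
Step 7 — Real power: P = Re(S) = 0.1219 W.
Step 8 — Reactive power: Q = Im(S) = -0.003513 VAR.
Step 9 — Apparent power: |S| = 0.122 VA.
Step 10 — Power factor: PF = P/|S| = 0.9996 (leading).

(a) P = 0.1219 W  (b) Q = -0.003513 VAR  (c) S = 0.122 VA  (d) PF = 0.9996 (leading)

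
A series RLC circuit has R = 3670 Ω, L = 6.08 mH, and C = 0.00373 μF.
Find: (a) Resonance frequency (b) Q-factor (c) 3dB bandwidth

Step 1 — Resonance condition Im(Z)=0 gives ω₀ = 1/√(LC).
Step 2 — ω₀ = 1/√(0.00608·3.73e-09) = 2.1e+05 rad/s.
Step 3 — f₀ = ω₀/(2π) = 3.342e+04 Hz.
Step 4 — Series Q: Q = ω₀L/R = 2.1e+05·0.00608/3670 = 0.3479.
Step 5 — 3dB bandwidth: Δω = ω₀/Q = 6.036e+05 rad/s; BW = Δω/(2π) = 9.607e+04 Hz.

(a) f₀ = 3.342e+04 Hz  (b) Q = 0.3479  (c) BW = 9.607e+04 Hz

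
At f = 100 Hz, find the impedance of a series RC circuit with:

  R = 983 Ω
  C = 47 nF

Step 1 — Angular frequency: ω = 2π·f = 2π·100 = 628.3 rad/s.
Step 2 — Component impedances:
  R: Z = R = 983 Ω
  C: Z = 1/(jωC) = -j/(ω·C) = 0 - j3.386e+04 Ω
Step 3 — Series combination: Z_total = R + C = 983 - j3.386e+04 Ω = 3.388e+04∠-88.3° Ω.

Z = 983 - j3.386e+04 Ω = 3.388e+04∠-88.3° Ω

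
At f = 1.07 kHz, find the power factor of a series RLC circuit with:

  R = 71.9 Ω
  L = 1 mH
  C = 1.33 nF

Step 1 — Angular frequency: ω = 2π·f = 2π·1070 = 6723 rad/s.
Step 2 — Component impedances:
  R: Z = R = 71.9 Ω
  L: Z = jωL = j·6723·0.001 = 0 + j6.723 Ω
  C: Z = 1/(jωC) = -j/(ω·C) = 0 - j1.118e+05 Ω
Step 3 — Series combination: Z_total = R + L + C = 71.9 - j1.118e+05 Ω = 1.118e+05∠-90.0° Ω.
Step 4 — Power factor: PF = cos(φ) = Re(Z)/|Z| = 71.9/1.1183e+05 = 0.0006429.
Step 5 — Type: Im(Z) = -1.118e+05 ⇒ leading (phase φ = -90.0°).

PF = 0.0006429 (leading, φ = -90.0°)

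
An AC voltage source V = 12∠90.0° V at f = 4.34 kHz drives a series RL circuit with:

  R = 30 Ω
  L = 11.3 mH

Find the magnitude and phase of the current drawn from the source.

Step 1 — Angular frequency: ω = 2π·f = 2π·4340 = 2.727e+04 rad/s.
Step 2 — Component impedances:
  R: Z = R = 30 Ω
  L: Z = jωL = j·2.727e+04·0.0113 = 0 + j308.1 Ω
Step 3 — Series combination: Z_total = R + L = 30 + j308.1 Ω = 309.6∠84.4° Ω.
Step 4 — Source phasor: V = 12∠90.0° V = 0 + j12 V.
Step 5 — Ohm's law: I = V / Z_total = (0 + j12) / (30 + j308.1) = 0.03858 + j0.003756 A.
Step 6 — Convert to polar: |I| = 0.03876 A, ∠I = 5.6°.

I = 0.03876∠5.6° A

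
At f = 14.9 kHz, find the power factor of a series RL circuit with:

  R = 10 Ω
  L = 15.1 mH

Step 1 — Angular frequency: ω = 2π·f = 2π·1.49e+04 = 9.362e+04 rad/s.
Step 2 — Component impedances:
  R: Z = R = 10 Ω
  L: Z = jωL = j·9.362e+04·0.0151 = 0 + j1414 Ω
Step 3 — Series combination: Z_total = R + L = 10 + j1414 Ω = 1414∠89.6° Ω.
Step 4 — Power factor: PF = cos(φ) = Re(Z)/|Z| = 10/1413.7 = 0.007074.
Step 5 — Type: Im(Z) = 1414 ⇒ lagging (phase φ = 89.6°).

PF = 0.007074 (lagging, φ = 89.6°)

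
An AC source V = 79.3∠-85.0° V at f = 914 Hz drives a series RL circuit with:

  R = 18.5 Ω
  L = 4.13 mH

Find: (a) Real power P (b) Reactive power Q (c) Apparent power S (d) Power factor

Step 1 — Angular frequency: ω = 2π·f = 2π·914 = 5743 rad/s.
Step 2 — Component impedances:
  R: Z = R = 18.5 Ω
  L: Z = jωL = j·5743·0.00413 = 0 + j23.72 Ω
Step 3 — Series combination: Z_total = R + L = 18.5 + j23.72 Ω = 30.08∠52.0° Ω.
Step 4 — Source phasor: V = 79.3∠-85.0° V = 6.911 - j79 V.
Step 5 — Current: I = V / Z = -1.93 - j1.796 A = 2.636∠-137.0° A.
Step 6 — Complex power: S = V·I* = 128.6 + j164.8 VA.
Step 7 — Real power: P = Re(S) = 128.6 W.
Step 8 — Reactive power: Q = Im(S) = 164.8 VAR.
Step 9 — Apparent power: |S| = 209.1 VA.
Step 10 — Power factor: PF = P/|S| = 0.615 (lagging).

(a) P = 128.6 W  (b) Q = 164.8 VAR  (c) S = 209.1 VA  (d) PF = 0.615 (lagging)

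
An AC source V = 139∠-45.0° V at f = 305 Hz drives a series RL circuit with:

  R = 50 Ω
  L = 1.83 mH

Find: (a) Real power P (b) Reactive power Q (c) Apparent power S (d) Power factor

Step 1 — Angular frequency: ω = 2π·f = 2π·305 = 1916 rad/s.
Step 2 — Component impedances:
  R: Z = R = 50 Ω
  L: Z = jωL = j·1916·0.00183 = 0 + j3.507 Ω
Step 3 — Series combination: Z_total = R + L = 50 + j3.507 Ω = 50.12∠4.0° Ω.
Step 4 — Source phasor: V = 139∠-45.0° V = 98.29 - j98.29 V.
Step 5 — Current: I = V / Z = 1.819 - j2.093 A = 2.773∠-49.0° A.
Step 6 — Complex power: S = V·I* = 384.5 + j26.97 VA.
Step 7 — Real power: P = Re(S) = 384.5 W.
Step 8 — Reactive power: Q = Im(S) = 26.97 VAR.
Step 9 — Apparent power: |S| = 385.5 VA.
Step 10 — Power factor: PF = P/|S| = 0.9975 (lagging).

(a) P = 384.5 W  (b) Q = 26.97 VAR  (c) S = 385.5 VA  (d) PF = 0.9975 (lagging)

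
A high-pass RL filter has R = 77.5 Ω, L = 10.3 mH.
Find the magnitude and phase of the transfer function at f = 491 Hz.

Step 1 — Angular frequency: ω = 2π·491 = 3085 rad/s.
Step 2 — Transfer function: H(jω) = jωL/(R + jωL).
Step 3 — Numerator jωL = j·31.78; denominator R + jωL = 77.5 + j31.78.
Step 4 — H = 0.1439 + j0.351.
Step 5 — Magnitude: |H| = 0.3794 (-8.4 dB); phase: φ = 67.7°.

|H| = 0.3794 (-8.4 dB), φ = 67.7°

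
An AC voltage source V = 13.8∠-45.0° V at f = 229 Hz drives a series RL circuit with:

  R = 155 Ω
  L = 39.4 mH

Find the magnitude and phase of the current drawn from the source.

Step 1 — Angular frequency: ω = 2π·f = 2π·229 = 1439 rad/s.
Step 2 — Component impedances:
  R: Z = R = 155 Ω
  L: Z = jωL = j·1439·0.0394 = 0 + j56.69 Ω
Step 3 — Series combination: Z_total = R + L = 155 + j56.69 Ω = 165∠20.1° Ω.
Step 4 — Source phasor: V = 13.8∠-45.0° V = 9.758 - j9.758 V.
Step 5 — Ohm's law: I = V / Z_total = (9.758 - j9.758) / (155 + j56.69) = 0.03522 - j0.07584 A.
Step 6 — Convert to polar: |I| = 0.08362 A, ∠I = -65.1°.

I = 0.08362∠-65.1° A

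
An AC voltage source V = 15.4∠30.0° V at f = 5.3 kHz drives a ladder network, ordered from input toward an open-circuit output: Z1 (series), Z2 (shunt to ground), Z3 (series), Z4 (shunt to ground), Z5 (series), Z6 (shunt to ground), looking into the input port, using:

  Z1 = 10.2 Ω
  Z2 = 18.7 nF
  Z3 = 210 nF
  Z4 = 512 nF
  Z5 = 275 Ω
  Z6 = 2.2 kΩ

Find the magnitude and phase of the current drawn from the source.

Step 1 — Angular frequency: ω = 2π·f = 2π·5300 = 3.33e+04 rad/s.
Step 2 — Component impedances:
  Z1: Z = R = 10.2 Ω
  Z2: Z = 1/(jωC) = -j/(ω·C) = 0 - j1606 Ω
  Z3: Z = 1/(jωC) = -j/(ω·C) = 0 - j143 Ω
  Z4: Z = 1/(jωC) = -j/(ω·C) = 0 - j58.65 Ω
  Z5: Z = R = 275 Ω
  Z6: Z = R = 2200 Ω
Step 3 — Ladder network (open output): work backward from the far end, alternating series and parallel combinations. Z_in = 11.3 - j179.1 Ω = 179.5∠-86.4° Ω.
Step 4 — Source phasor: V = 15.4∠30.0° V = 13.34 + j7.7 V.
Step 5 — Ohm's law: I = V / Z_total = (13.34 + j7.7) / (11.3 - j179.1) = -0.03814 + j0.07686 A.
Step 6 — Convert to polar: |I| = 0.0858 A, ∠I = 116.4°.

I = 0.0858∠116.4° A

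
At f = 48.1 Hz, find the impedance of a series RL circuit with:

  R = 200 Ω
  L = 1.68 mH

Step 1 — Angular frequency: ω = 2π·f = 2π·48.1 = 302.2 rad/s.
Step 2 — Component impedances:
  R: Z = R = 200 Ω
  L: Z = jωL = j·302.2·0.00168 = 0 + j0.5077 Ω
Step 3 — Series combination: Z_total = R + L = 200 + j0.5077 Ω = 200∠0.1° Ω.

Z = 200 + j0.5077 Ω = 200∠0.1° Ω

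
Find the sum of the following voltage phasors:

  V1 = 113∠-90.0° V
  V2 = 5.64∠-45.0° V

Step 1 — Convert each phasor to rectangular form:
  V1 = 113·(cos(-90.0°) + j·sin(-90.0°)) = 0 - j113 V
  V2 = 5.64·(cos(-45.0°) + j·sin(-45.0°)) = 3.988 - j3.988 V
Step 2 — Sum components: V_total = 3.988 - j117 V.
Step 3 — Convert to polar: |V_total| = 117.1 V, ∠V_total = -88.0°.

V_total = 117.1∠-88.0° V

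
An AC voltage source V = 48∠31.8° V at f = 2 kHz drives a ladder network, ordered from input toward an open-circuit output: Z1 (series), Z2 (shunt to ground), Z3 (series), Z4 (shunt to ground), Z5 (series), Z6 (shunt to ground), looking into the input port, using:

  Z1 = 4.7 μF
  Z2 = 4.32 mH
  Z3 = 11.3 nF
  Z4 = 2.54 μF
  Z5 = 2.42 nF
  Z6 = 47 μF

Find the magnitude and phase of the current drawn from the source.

Step 1 — Angular frequency: ω = 2π·f = 2π·2000 = 1.257e+04 rad/s.
Step 2 — Component impedances:
  Z1: Z = 1/(jωC) = -j/(ω·C) = 0 - j16.93 Ω
  Z2: Z = jωL = j·1.257e+04·0.00432 = 0 + j54.29 Ω
  Z3: Z = 1/(jωC) = -j/(ω·C) = 0 - j7042 Ω
  Z4: Z = 1/(jωC) = -j/(ω·C) = 0 - j31.33 Ω
  Z5: Z = 1/(jωC) = -j/(ω·C) = 0 - j3.288e+04 Ω
  Z6: Z = 1/(jωC) = -j/(ω·C) = 0 - j1.693 Ω
Step 3 — Ladder network (open output): work backward from the far end, alternating series and parallel combinations. Z_in = 0 + j37.78 Ω = 37.78∠90.0° Ω.
Step 4 — Source phasor: V = 48∠31.8° V = 40.79 + j25.29 V.
Step 5 — Ohm's law: I = V / Z_total = (40.79 + j25.29) / (0 + j37.78) = 0.6696 - j1.08 A.
Step 6 — Convert to polar: |I| = 1.271 A, ∠I = -58.2°.

I = 1.271∠-58.2° A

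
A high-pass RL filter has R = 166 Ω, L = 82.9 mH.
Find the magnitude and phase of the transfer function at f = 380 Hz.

Step 1 — Angular frequency: ω = 2π·380 = 2388 rad/s.
Step 2 — Transfer function: H(jω) = jωL/(R + jωL).
Step 3 — Numerator jωL = j·197.9; denominator R + jωL = 166 + j197.9.
Step 4 — H = 0.5871 + j0.4924.
Step 5 — Magnitude: |H| = 0.7662 (-2.3 dB); phase: φ = 40.0°.

|H| = 0.7662 (-2.3 dB), φ = 40.0°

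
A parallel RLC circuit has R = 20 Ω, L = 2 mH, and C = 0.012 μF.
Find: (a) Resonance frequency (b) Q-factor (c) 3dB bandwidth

Step 1 — Resonance: ω₀ = 1/√(LC) = 1/√(0.002·1.2e-08) = 2.041e+05 rad/s.
Step 2 — f₀ = ω₀/(2π) = 3.249e+04 Hz.
Step 3 — Parallel Q: Q = R/(ω₀L) = 20/(2.041e+05·0.002) = 0.04899.
Step 4 — Bandwidth: Δω = ω₀/Q = 4.167e+06 rad/s; BW = Δω/(2π) = 6.631e+05 Hz.

(a) f₀ = 3.249e+04 Hz  (b) Q = 0.04899  (c) BW = 6.631e+05 Hz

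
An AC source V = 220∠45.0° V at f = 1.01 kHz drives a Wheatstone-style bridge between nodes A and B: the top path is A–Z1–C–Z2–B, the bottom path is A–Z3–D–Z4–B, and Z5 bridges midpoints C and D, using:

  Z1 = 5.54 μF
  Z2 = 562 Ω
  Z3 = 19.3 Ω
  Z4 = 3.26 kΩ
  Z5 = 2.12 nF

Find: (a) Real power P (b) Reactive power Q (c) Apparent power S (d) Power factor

Step 1 — Angular frequency: ω = 2π·f = 2π·1010 = 6346 rad/s.
Step 2 — Component impedances:
  Z1: Z = 1/(jωC) = -j/(ω·C) = 0 - j28.44 Ω
  Z2: Z = R = 562 Ω
  Z3: Z = R = 19.3 Ω
  Z4: Z = R = 3260 Ω
  Z5: Z = 1/(jωC) = -j/(ω·C) = 0 - j7.433e+04 Ω
Step 3 — Bridge requires nodal analysis (the Z5 bridge couples midpoints C and D, so the two paths cannot be reduced to a simple series/parallel combination). Setting node B to ground and injecting 1 A at node A, the 3-node admittance system at A, C, D solves to V_A = Z_AB = 479.9 - j20.72 Ω = 480.4∠-2.5° Ω.
Step 4 — Source phasor: V = 220∠45.0° V = 155.6 + j155.6 V.
Step 5 — Current: I = V / Z = 0.3096 + j0.3375 A = 0.458∠47.5° A.
Step 6 — Complex power: S = V·I* = 100.7 - j4.346 VA.
Step 7 — Real power: P = Re(S) = 100.7 W.
Step 8 — Reactive power: Q = Im(S) = -4.346 VAR.
Step 9 — Apparent power: |S| = 100.8 VA.
Step 10 — Power factor: PF = P/|S| = 0.9991 (leading).

(a) P = 100.7 W  (b) Q = -4.346 VAR  (c) S = 100.8 VA  (d) PF = 0.9991 (leading)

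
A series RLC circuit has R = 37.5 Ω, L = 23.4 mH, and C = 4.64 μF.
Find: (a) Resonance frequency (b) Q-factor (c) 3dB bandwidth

Step 1 — Resonance condition Im(Z)=0 gives ω₀ = 1/√(LC).
Step 2 — ω₀ = 1/√(0.0234·4.64e-06) = 3035 rad/s.
Step 3 — f₀ = ω₀/(2π) = 483 Hz.
Step 4 — Series Q: Q = ω₀L/R = 3035·0.0234/37.5 = 1.894.
Step 5 — 3dB bandwidth: Δω = ω₀/Q = 1603 rad/s; BW = Δω/(2π) = 255.1 Hz.

(a) f₀ = 483 Hz  (b) Q = 1.894  (c) BW = 255.1 Hz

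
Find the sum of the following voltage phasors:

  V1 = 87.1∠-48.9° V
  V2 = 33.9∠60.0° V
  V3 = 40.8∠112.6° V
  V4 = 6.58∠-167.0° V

Step 1 — Convert each phasor to rectangular form:
  V1 = 87.1·(cos(-48.9°) + j·sin(-48.9°)) = 57.26 - j65.64 V
  V2 = 33.9·(cos(60.0°) + j·sin(60.0°)) = 16.95 + j29.36 V
  V3 = 40.8·(cos(112.6°) + j·sin(112.6°)) = -15.68 + j37.67 V
  V4 = 6.58·(cos(-167.0°) + j·sin(-167.0°)) = -6.411 - j1.48 V
Step 2 — Sum components: V_total = 52.12 - j0.09031 V.
Step 3 — Convert to polar: |V_total| = 52.12 V, ∠V_total = -0.1°.

V_total = 52.12∠-0.1° V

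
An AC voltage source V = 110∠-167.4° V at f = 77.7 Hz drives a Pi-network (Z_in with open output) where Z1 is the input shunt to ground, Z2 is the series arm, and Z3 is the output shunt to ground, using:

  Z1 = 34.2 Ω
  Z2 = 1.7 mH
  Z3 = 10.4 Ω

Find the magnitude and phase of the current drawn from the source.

Step 1 — Angular frequency: ω = 2π·f = 2π·77.7 = 488.2 rad/s.
Step 2 — Component impedances:
  Z1: Z = R = 34.2 Ω
  Z2: Z = jωL = j·488.2·0.0017 = 0 + j0.8299 Ω
  Z3: Z = R = 10.4 Ω
Step 3 — With open output, the series arm Z2 and the output shunt Z3 appear in series to ground: Z2 + Z3 = 10.4 + j0.8299 Ω.
Step 4 — Parallel with input shunt Z1: Z_in = Z1 || (Z2 + Z3) = 7.984 + j0.4878 Ω = 7.999∠3.5° Ω.
Step 5 — Source phasor: V = 110∠-167.4° V = -107.4 - j24 V.
Step 6 — Ohm's law: I = V / Z_total = (-107.4 - j24) / (7.984 + j0.4878) = -13.58 - j2.176 A.
Step 7 — Convert to polar: |I| = 13.75 A, ∠I = -170.9°.

I = 13.75∠-170.9° A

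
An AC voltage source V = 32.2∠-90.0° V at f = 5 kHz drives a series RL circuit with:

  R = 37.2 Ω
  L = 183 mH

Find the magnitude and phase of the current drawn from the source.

Step 1 — Angular frequency: ω = 2π·f = 2π·5000 = 3.142e+04 rad/s.
Step 2 — Component impedances:
  R: Z = R = 37.2 Ω
  L: Z = jωL = j·3.142e+04·0.183 = 0 + j5749 Ω
Step 3 — Series combination: Z_total = R + L = 37.2 + j5749 Ω = 5749∠89.6° Ω.
Step 4 — Source phasor: V = 32.2∠-90.0° V = 0 - j32.2 V.
Step 5 — Ohm's law: I = V / Z_total = (0 - j32.2) / (37.2 + j5749) = -0.005601 - j3.624e-05 A.
Step 6 — Convert to polar: |I| = 0.005601 A, ∠I = -179.6°.

I = 0.005601∠-179.6° A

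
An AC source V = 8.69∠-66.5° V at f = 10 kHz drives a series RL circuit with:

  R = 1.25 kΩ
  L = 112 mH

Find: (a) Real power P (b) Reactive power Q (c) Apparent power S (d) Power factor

Step 1 — Angular frequency: ω = 2π·f = 2π·1e+04 = 6.283e+04 rad/s.
Step 2 — Component impedances:
  R: Z = R = 1250 Ω
  L: Z = jωL = j·6.283e+04·0.112 = 0 + j7037 Ω
Step 3 — Series combination: Z_total = R + L = 1250 + j7037 Ω = 7147∠79.9° Ω.
Step 4 — Source phasor: V = 8.69∠-66.5° V = 3.465 - j7.969 V.
Step 5 — Current: I = V / Z = -0.001013 - j0.0006723 A = 0.001216∠-146.4° A.
Step 6 — Complex power: S = V·I* = 0.001848 + j0.0104 VA.
Step 7 — Real power: P = Re(S) = 0.001848 W.
Step 8 — Reactive power: Q = Im(S) = 0.0104 VAR.
Step 9 — Apparent power: |S| = 0.01057 VA.
Step 10 — Power factor: PF = P/|S| = 0.1749 (lagging).

(a) P = 0.001848 W  (b) Q = 0.0104 VAR  (c) S = 0.01057 VA  (d) PF = 0.1749 (lagging)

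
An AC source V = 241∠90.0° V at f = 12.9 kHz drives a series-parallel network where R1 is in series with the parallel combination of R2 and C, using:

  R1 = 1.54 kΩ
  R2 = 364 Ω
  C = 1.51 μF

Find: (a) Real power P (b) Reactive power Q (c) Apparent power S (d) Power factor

Step 1 — Angular frequency: ω = 2π·f = 2π·1.29e+04 = 8.105e+04 rad/s.
Step 2 — Component impedances:
  R1: Z = R = 1540 Ω
  R2: Z = R = 364 Ω
  C: Z = 1/(jωC) = -j/(ω·C) = 0 - j8.171 Ω
Step 3 — Parallel branch: R2 || C = 1/(1/R2 + 1/C) = 0.1833 - j8.166 Ω.
Step 4 — Series with R1: Z_total = R1 + (R2 || C) = 1540 - j8.166 Ω = 1540∠-0.3° Ω.
Step 5 — Source phasor: V = 241∠90.0° V = 0 + j241 V.
Step 6 — Current: I = V / Z = -0.0008296 + j0.1565 A = 0.1565∠90.3° A.
Step 7 — Complex power: S = V·I* = 37.71 - j0.1999 VA.
Step 8 — Real power: P = Re(S) = 37.71 W.
Step 9 — Reactive power: Q = Im(S) = -0.1999 VAR.
Step 10 — Apparent power: |S| = 37.71 VA.
Step 11 — Power factor: PF = P/|S| = 1 (leading).

(a) P = 37.71 W  (b) Q = -0.1999 VAR  (c) S = 37.71 VA  (d) PF = 1 (leading)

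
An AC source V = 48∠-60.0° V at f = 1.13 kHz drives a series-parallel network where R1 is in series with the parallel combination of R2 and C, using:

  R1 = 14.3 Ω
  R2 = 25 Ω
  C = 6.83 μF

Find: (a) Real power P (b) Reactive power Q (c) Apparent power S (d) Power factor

Step 1 — Angular frequency: ω = 2π·f = 2π·1130 = 7100 rad/s.
Step 2 — Component impedances:
  R1: Z = R = 14.3 Ω
  R2: Z = R = 25 Ω
  C: Z = 1/(jωC) = -j/(ω·C) = 0 - j20.62 Ω
Step 3 — Parallel branch: R2 || C = 1/(1/R2 + 1/C) = 10.12 - j12.27 Ω.
Step 4 — Series with R1: Z_total = R1 + (R2 || C) = 24.42 - j12.27 Ω = 27.33∠-26.7° Ω.
Step 5 — Source phasor: V = 48∠-60.0° V = 24 - j41.57 V.
Step 6 — Current: I = V / Z = 1.467 - j0.9647 A = 1.756∠-33.3° A.
Step 7 — Complex power: S = V·I* = 75.32 - j37.85 VA.
Step 8 — Real power: P = Re(S) = 75.32 W.
Step 9 — Reactive power: Q = Im(S) = -37.85 VAR.
Step 10 — Apparent power: |S| = 84.3 VA.
Step 11 — Power factor: PF = P/|S| = 0.8935 (leading).

(a) P = 75.32 W  (b) Q = -37.85 VAR  (c) S = 84.3 VA  (d) PF = 0.8935 (leading)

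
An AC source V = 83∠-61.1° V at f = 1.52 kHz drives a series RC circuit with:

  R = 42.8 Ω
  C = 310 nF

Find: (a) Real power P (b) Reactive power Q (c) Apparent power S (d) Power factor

Step 1 — Angular frequency: ω = 2π·f = 2π·1520 = 9550 rad/s.
Step 2 — Component impedances:
  R: Z = R = 42.8 Ω
  C: Z = 1/(jωC) = -j/(ω·C) = 0 - j337.8 Ω
Step 3 — Series combination: Z_total = R + C = 42.8 - j337.8 Ω = 340.5∠-82.8° Ω.
Step 4 — Source phasor: V = 83∠-61.1° V = 40.11 - j72.66 V.
Step 5 — Current: I = V / Z = 0.2265 + j0.09005 A = 0.2438∠21.7° A.
Step 6 — Complex power: S = V·I* = 2.544 - j20.07 VA.
Step 7 — Real power: P = Re(S) = 2.544 W.
Step 8 — Reactive power: Q = Im(S) = -20.07 VAR.
Step 9 — Apparent power: |S| = 20.23 VA.
Step 10 — Power factor: PF = P/|S| = 0.1257 (leading).

(a) P = 2.544 W  (b) Q = -20.07 VAR  (c) S = 20.23 VA  (d) PF = 0.1257 (leading)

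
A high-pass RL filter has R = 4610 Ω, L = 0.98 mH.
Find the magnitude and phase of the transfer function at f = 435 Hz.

Step 1 — Angular frequency: ω = 2π·435 = 2733 rad/s.
Step 2 — Transfer function: H(jω) = jωL/(R + jωL).
Step 3 — Numerator jωL = j·2.679; denominator R + jωL = 4610 + j2.679.
Step 4 — H = 3.376e-07 + j0.000581.
Step 5 — Magnitude: |H| = 0.000581 (-64.7 dB); phase: φ = 90.0°.

|H| = 0.000581 (-64.7 dB), φ = 90.0°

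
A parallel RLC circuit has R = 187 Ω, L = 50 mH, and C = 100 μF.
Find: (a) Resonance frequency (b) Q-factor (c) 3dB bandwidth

Step 1 — Resonance: ω₀ = 1/√(LC) = 1/√(0.05·0.0001) = 447.2 rad/s.
Step 2 — f₀ = ω₀/(2π) = 71.18 Hz.
Step 3 — Parallel Q: Q = R/(ω₀L) = 187/(447.2·0.05) = 8.363.
Step 4 — Bandwidth: Δω = ω₀/Q = 53.48 rad/s; BW = Δω/(2π) = 8.511 Hz.

(a) f₀ = 71.18 Hz  (b) Q = 8.363  (c) BW = 8.511 Hz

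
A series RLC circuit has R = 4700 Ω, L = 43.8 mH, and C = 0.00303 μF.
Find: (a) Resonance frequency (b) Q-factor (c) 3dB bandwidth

Step 1 — Resonance: ω₀ = 1/√(LC) = 1/√(0.0438·3.03e-09) = 8.68e+04 rad/s.
Step 2 — f₀ = ω₀/(2π) = 1.382e+04 Hz.
Step 3 — Series Q: Q = ω₀L/R = 8.68e+04·0.0438/4700 = 0.8089.
Step 4 — Bandwidth: Δω = ω₀/Q = 1.073e+05 rad/s; BW = Δω/(2π) = 1.708e+04 Hz.

(a) f₀ = 1.382e+04 Hz  (b) Q = 0.8089  (c) BW = 1.708e+04 Hz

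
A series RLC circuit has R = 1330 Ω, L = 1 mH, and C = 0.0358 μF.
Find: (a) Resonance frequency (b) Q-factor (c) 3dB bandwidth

Step 1 — Resonance: ω₀ = 1/√(LC) = 1/√(0.001·3.58e-08) = 1.671e+05 rad/s.
Step 2 — f₀ = ω₀/(2π) = 2.66e+04 Hz.
Step 3 — Series Q: Q = ω₀L/R = 1.671e+05·0.001/1330 = 0.1257.
Step 4 — Bandwidth: Δω = ω₀/Q = 1.33e+06 rad/s; BW = Δω/(2π) = 2.117e+05 Hz.

(a) f₀ = 2.66e+04 Hz  (b) Q = 0.1257  (c) BW = 2.117e+05 Hz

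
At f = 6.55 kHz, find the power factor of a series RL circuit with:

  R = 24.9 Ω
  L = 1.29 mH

Step 1 — Angular frequency: ω = 2π·f = 2π·6550 = 4.115e+04 rad/s.
Step 2 — Component impedances:
  R: Z = R = 24.9 Ω
  L: Z = jωL = j·4.115e+04·0.00129 = 0 + j53.09 Ω
Step 3 — Series combination: Z_total = R + L = 24.9 + j53.09 Ω = 58.64∠64.9° Ω.
Step 4 — Power factor: PF = cos(φ) = Re(Z)/|Z| = 24.9/58.64 = 0.4246.
Step 5 — Type: Im(Z) = 53.09 ⇒ lagging (phase φ = 64.9°).

PF = 0.4246 (lagging, φ = 64.9°)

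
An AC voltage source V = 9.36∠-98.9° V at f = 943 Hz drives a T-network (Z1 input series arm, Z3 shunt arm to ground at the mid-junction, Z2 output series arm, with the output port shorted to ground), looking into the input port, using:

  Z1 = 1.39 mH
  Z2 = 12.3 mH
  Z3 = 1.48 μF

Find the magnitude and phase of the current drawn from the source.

Step 1 — Angular frequency: ω = 2π·f = 2π·943 = 5925 rad/s.
Step 2 — Component impedances:
  Z1: Z = jωL = j·5925·0.00139 = 0 + j8.236 Ω
  Z2: Z = jωL = j·5925·0.0123 = 0 + j72.88 Ω
  Z3: Z = 1/(jωC) = -j/(ω·C) = 0 - j114 Ω
Step 3 — With the output port shorted to ground, the output series arm Z2 runs from the junction to ground; the shunt arm Z3 also runs from the junction to ground. They appear in parallel: Z3 || Z2 = 0 + j201.9 Ω.
Step 4 — Series with input arm Z1: Z_in = Z1 + (Z3 || Z2) = 0 + j210.2 Ω = 210.2∠90.0° Ω.
Step 5 — Source phasor: V = 9.36∠-98.9° V = -1.448 - j9.247 V.
Step 6 — Ohm's law: I = V / Z_total = (-1.448 - j9.247) / (0 + j210.2) = -0.044 + j0.006891 A.
Step 7 — Convert to polar: |I| = 0.04454 A, ∠I = 171.1°.

I = 0.04454∠171.1° A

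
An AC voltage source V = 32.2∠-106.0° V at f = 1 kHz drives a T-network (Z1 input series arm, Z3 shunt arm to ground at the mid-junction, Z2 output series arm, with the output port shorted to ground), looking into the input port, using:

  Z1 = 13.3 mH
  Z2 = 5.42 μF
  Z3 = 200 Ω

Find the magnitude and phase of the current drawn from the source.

Step 1 — Angular frequency: ω = 2π·f = 2π·1000 = 6283 rad/s.
Step 2 — Component impedances:
  Z1: Z = jωL = j·6283·0.0133 = 0 + j83.57 Ω
  Z2: Z = 1/(jωC) = -j/(ω·C) = 0 - j29.36 Ω
  Z3: Z = R = 200 Ω
Step 3 — With the output port shorted to ground, the output series arm Z2 runs from the junction to ground; the shunt arm Z3 also runs from the junction to ground. They appear in parallel: Z3 || Z2 = 4.22 - j28.74 Ω.
Step 4 — Series with input arm Z1: Z_in = Z1 + (Z3 || Z2) = 4.22 + j54.82 Ω = 54.98∠85.6° Ω.
Step 5 — Source phasor: V = 32.2∠-106.0° V = -8.876 - j30.95 V.
Step 6 — Ohm's law: I = V / Z_total = (-8.876 - j30.95) / (4.22 + j54.82) = -0.5737 + j0.1177 A.
Step 7 — Convert to polar: |I| = 0.5856 A, ∠I = 168.4°.

I = 0.5856∠168.4° A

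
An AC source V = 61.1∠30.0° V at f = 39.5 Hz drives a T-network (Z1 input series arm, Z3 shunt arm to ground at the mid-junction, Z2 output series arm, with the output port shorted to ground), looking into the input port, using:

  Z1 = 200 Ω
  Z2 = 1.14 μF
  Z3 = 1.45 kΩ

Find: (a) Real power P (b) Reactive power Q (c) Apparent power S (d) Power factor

Step 1 — Angular frequency: ω = 2π·f = 2π·39.5 = 248.2 rad/s.
Step 2 — Component impedances:
  Z1: Z = R = 200 Ω
  Z2: Z = 1/(jωC) = -j/(ω·C) = 0 - j3534 Ω
  Z3: Z = R = 1450 Ω
Step 3 — With the output port shorted to ground, the output series arm Z2 runs from the junction to ground; the shunt arm Z3 also runs from the junction to ground. They appear in parallel: Z3 || Z2 = 1241 - j509.2 Ω.
Step 4 — Series with input arm Z1: Z_in = Z1 + (Z3 || Z2) = 1441 - j509.2 Ω = 1528∠-19.5° Ω.
Step 5 — Source phasor: V = 61.1∠30.0° V = 52.91 + j30.55 V.
Step 6 — Current: I = V / Z = 0.02598 + j0.03038 A = 0.03998∠49.5° A.
Step 7 — Complex power: S = V·I* = 2.303 - j0.8137 VA.
Step 8 — Real power: P = Re(S) = 2.303 W.
Step 9 — Reactive power: Q = Im(S) = -0.8137 VAR.
Step 10 — Apparent power: |S| = 2.443 VA.
Step 11 — Power factor: PF = P/|S| = 0.9429 (leading).

(a) P = 2.303 W  (b) Q = -0.8137 VAR  (c) S = 2.443 VA  (d) PF = 0.9429 (leading)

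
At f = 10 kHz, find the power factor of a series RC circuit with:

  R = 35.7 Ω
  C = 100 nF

Step 1 — Angular frequency: ω = 2π·f = 2π·1e+04 = 6.283e+04 rad/s.
Step 2 — Component impedances:
  R: Z = R = 35.7 Ω
  C: Z = 1/(jωC) = -j/(ω·C) = 0 - j159.2 Ω
Step 3 — Series combination: Z_total = R + C = 35.7 - j159.2 Ω = 163.1∠-77.4° Ω.
Step 4 — Power factor: PF = cos(φ) = Re(Z)/|Z| = 35.7/163.1 = 0.2189.
Step 5 — Type: Im(Z) = -159.2 ⇒ leading (phase φ = -77.4°).

PF = 0.2189 (leading, φ = -77.4°)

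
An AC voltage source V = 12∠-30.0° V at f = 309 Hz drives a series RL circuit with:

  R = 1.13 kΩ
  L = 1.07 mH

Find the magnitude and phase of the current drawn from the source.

Step 1 — Angular frequency: ω = 2π·f = 2π·309 = 1942 rad/s.
Step 2 — Component impedances:
  R: Z = R = 1130 Ω
  L: Z = jωL = j·1942·0.00107 = 0 + j2.077 Ω
Step 3 — Series combination: Z_total = R + L = 1130 + j2.077 Ω = 1130∠0.1° Ω.
Step 4 — Source phasor: V = 12∠-30.0° V = 10.39 - j6 V.
Step 5 — Ohm's law: I = V / Z_total = (10.39 - j6) / (1130 + j2.077) = 0.009187 - j0.005327 A.
Step 6 — Convert to polar: |I| = 0.01062 A, ∠I = -30.1°.

I = 0.01062∠-30.1° A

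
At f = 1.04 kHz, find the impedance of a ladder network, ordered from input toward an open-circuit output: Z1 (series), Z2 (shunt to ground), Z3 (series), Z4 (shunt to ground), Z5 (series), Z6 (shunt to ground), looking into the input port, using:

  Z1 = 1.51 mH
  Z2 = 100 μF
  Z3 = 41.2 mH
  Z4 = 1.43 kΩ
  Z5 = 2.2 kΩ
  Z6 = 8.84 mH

Step 1 — Angular frequency: ω = 2π·f = 2π·1040 = 6535 rad/s.
Step 2 — Component impedances:
  Z1: Z = jωL = j·6535·0.00151 = 0 + j9.867 Ω
  Z2: Z = 1/(jωC) = -j/(ω·C) = 0 - j1.53 Ω
  Z3: Z = jωL = j·6535·0.0412 = 0 + j269.2 Ω
  Z4: Z = R = 1430 Ω
  Z5: Z = R = 2200 Ω
  Z6: Z = jωL = j·6535·0.00884 = 0 + j57.77 Ω
Step 3 — Ladder network (open output): work backward from the far end, alternating series and parallel combinations. Z_in = 0.002452 + j8.336 Ω = 8.336∠90.0° Ω.

Z = 0.002452 + j8.336 Ω = 8.336∠90.0° Ω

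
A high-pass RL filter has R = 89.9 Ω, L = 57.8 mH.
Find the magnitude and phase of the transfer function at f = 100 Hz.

Step 1 — Angular frequency: ω = 2π·100 = 628.3 rad/s.
Step 2 — Transfer function: H(jω) = jωL/(R + jωL).
Step 3 — Numerator jωL = j·36.32; denominator R + jωL = 89.9 + j36.32.
Step 4 — H = 0.1403 + j0.3473.
Step 5 — Magnitude: |H| = 0.3746 (-8.5 dB); phase: φ = 68.0°.

|H| = 0.3746 (-8.5 dB), φ = 68.0°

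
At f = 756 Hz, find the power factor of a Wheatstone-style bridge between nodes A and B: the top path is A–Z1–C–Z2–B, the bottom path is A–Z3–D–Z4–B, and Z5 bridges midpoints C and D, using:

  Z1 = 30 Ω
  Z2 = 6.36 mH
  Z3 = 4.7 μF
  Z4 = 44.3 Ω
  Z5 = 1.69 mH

Step 1 — Angular frequency: ω = 2π·f = 2π·756 = 4750 rad/s.
Step 2 — Component impedances:
  Z1: Z = R = 30 Ω
  Z2: Z = jωL = j·4750·0.00636 = 0 + j30.21 Ω
  Z3: Z = 1/(jωC) = -j/(ω·C) = 0 - j44.79 Ω
  Z4: Z = R = 44.3 Ω
  Z5: Z = jωL = j·4750·0.00169 = 0 + j8.028 Ω
Step 3 — Bridge requires nodal analysis (the Z5 bridge couples midpoints C and D, so the two paths cannot be reduced to a simple series/parallel combination). Setting node B to ground and injecting 1 A at node A, the 3-node admittance system at A, C, D solves to V_A = Z_AB = 34.77 + j6.75 Ω = 35.42∠11.0° Ω.
Step 4 — Power factor: PF = cos(φ) = Re(Z)/|Z| = 34.772/35.421 = 0.9817.
Step 5 — Type: Im(Z) = 6.75 ⇒ lagging (phase φ = 11.0°).

PF = 0.9817 (lagging, φ = 11.0°)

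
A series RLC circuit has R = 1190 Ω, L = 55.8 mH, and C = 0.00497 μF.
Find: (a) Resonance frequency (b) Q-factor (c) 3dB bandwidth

Step 1 — Resonance condition Im(Z)=0 gives ω₀ = 1/√(LC).
Step 2 — ω₀ = 1/√(0.0558·4.97e-09) = 6.005e+04 rad/s.
Step 3 — f₀ = ω₀/(2π) = 9557 Hz.
Step 4 — Series Q: Q = ω₀L/R = 6.005e+04·0.0558/1190 = 2.816.
Step 5 — 3dB bandwidth: Δω = ω₀/Q = 2.133e+04 rad/s; BW = Δω/(2π) = 3394 Hz.

(a) f₀ = 9557 Hz  (b) Q = 2.816  (c) BW = 3394 Hz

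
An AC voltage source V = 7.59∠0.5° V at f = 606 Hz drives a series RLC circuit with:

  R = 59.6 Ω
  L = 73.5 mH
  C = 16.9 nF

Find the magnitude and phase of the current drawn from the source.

Step 1 — Angular frequency: ω = 2π·f = 2π·606 = 3808 rad/s.
Step 2 — Component impedances:
  R: Z = R = 59.6 Ω
  L: Z = jωL = j·3808·0.0735 = 0 + j279.9 Ω
  C: Z = 1/(jωC) = -j/(ω·C) = 0 - j1.554e+04 Ω
Step 3 — Series combination: Z_total = R + L + C = 59.6 - j1.526e+04 Ω = 1.526e+04∠-89.8° Ω.
Step 4 — Source phasor: V = 7.59∠0.5° V = 7.59 + j0.06623 V.
Step 5 — Ohm's law: I = V / Z_total = (7.59 + j0.06623) / (59.6 - j1.526e+04) = -2.398e-06 + j0.0004974 A.
Step 6 — Convert to polar: |I| = 0.0004974 A, ∠I = 90.3°.

I = 0.0004974∠90.3° A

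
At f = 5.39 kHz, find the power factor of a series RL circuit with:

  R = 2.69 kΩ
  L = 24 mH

Step 1 — Angular frequency: ω = 2π·f = 2π·5390 = 3.387e+04 rad/s.
Step 2 — Component impedances:
  R: Z = R = 2690 Ω
  L: Z = jωL = j·3.387e+04·0.024 = 0 + j812.8 Ω
Step 3 — Series combination: Z_total = R + L = 2690 + j812.8 Ω = 2810∠16.8° Ω.
Step 4 — Power factor: PF = cos(φ) = Re(Z)/|Z| = 2690/2810 = 0.9573.
Step 5 — Type: Im(Z) = 812.8 ⇒ lagging (phase φ = 16.8°).

PF = 0.9573 (lagging, φ = 16.8°)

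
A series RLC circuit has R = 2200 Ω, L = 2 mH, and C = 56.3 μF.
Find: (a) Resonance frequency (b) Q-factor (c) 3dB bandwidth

Step 1 — Resonance condition Im(Z)=0 gives ω₀ = 1/√(LC).
Step 2 — ω₀ = 1/√(0.002·5.63e-05) = 2980 rad/s.
Step 3 — f₀ = ω₀/(2π) = 474.3 Hz.
Step 4 — Series Q: Q = ω₀L/R = 2980·0.002/2200 = 0.002709.
Step 5 — 3dB bandwidth: Δω = ω₀/Q = 1.1e+06 rad/s; BW = Δω/(2π) = 1.751e+05 Hz.

(a) f₀ = 474.3 Hz  (b) Q = 0.002709  (c) BW = 1.751e+05 Hz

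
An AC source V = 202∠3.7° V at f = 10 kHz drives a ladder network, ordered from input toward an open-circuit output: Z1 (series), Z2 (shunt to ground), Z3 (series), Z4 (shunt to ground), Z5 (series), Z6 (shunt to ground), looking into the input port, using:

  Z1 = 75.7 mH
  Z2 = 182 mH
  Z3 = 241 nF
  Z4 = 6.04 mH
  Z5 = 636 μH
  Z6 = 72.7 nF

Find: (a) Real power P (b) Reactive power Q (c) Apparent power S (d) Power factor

Step 1 — Angular frequency: ω = 2π·f = 2π·1e+04 = 6.283e+04 rad/s.
Step 2 — Component impedances:
  Z1: Z = jωL = j·6.283e+04·0.0757 = 0 + j4756 Ω
  Z2: Z = jωL = j·6.283e+04·0.182 = 0 + j1.144e+04 Ω
  Z3: Z = 1/(jωC) = -j/(ω·C) = 0 - j66.04 Ω
  Z4: Z = jωL = j·6.283e+04·0.00604 = 0 + j379.5 Ω
  Z5: Z = jωL = j·6.283e+04·0.000636 = 0 + j39.96 Ω
  Z6: Z = 1/(jωC) = -j/(ω·C) = 0 - j218.9 Ω
Step 3 — Ladder network (open output): work backward from the far end, alternating series and parallel combinations. Z_in = 0 + j4337 Ω = 4337∠90.0° Ω.
Step 4 — Source phasor: V = 202∠3.7° V = 201.6 + j13.04 V.
Step 5 — Current: I = V / Z = 0.003006 - j0.04648 A = 0.04658∠-86.3° A.
Step 6 — Complex power: S = V·I* = 0 + j9.409 VA.
Step 7 — Real power: P = Re(S) = 0 W.
Step 8 — Reactive power: Q = Im(S) = 9.409 VAR.
Step 9 — Apparent power: |S| = 9.409 VA.
Step 10 — Power factor: PF = P/|S| = 0 (lagging).

(a) P = 0 W  (b) Q = 9.409 VAR  (c) S = 9.409 VA  (d) PF = 0 (lagging)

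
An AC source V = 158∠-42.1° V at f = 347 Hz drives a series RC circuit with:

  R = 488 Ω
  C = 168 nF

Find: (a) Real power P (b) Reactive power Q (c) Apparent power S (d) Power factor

Step 1 — Angular frequency: ω = 2π·f = 2π·347 = 2180 rad/s.
Step 2 — Component impedances:
  R: Z = R = 488 Ω
  C: Z = 1/(jωC) = -j/(ω·C) = 0 - j2730 Ω
Step 3 — Series combination: Z_total = R + C = 488 - j2730 Ω = 2773∠-79.9° Ω.
Step 4 — Source phasor: V = 158∠-42.1° V = 117.2 - j105.9 V.
Step 5 — Current: I = V / Z = 0.04504 + j0.03489 A = 0.05697∠37.8° A.
Step 6 — Complex power: S = V·I* = 1.584 - j8.861 VA.
Step 7 — Real power: P = Re(S) = 1.584 W.
Step 8 — Reactive power: Q = Im(S) = -8.861 VAR.
Step 9 — Apparent power: |S| = 9.001 VA.
Step 10 — Power factor: PF = P/|S| = 0.176 (leading).

(a) P = 1.584 W  (b) Q = -8.861 VAR  (c) S = 9.001 VA  (d) PF = 0.176 (leading)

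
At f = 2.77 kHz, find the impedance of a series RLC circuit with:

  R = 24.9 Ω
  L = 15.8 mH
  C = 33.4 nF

Step 1 — Angular frequency: ω = 2π·f = 2π·2770 = 1.74e+04 rad/s.
Step 2 — Component impedances:
  R: Z = R = 24.9 Ω
  L: Z = jωL = j·1.74e+04·0.0158 = 0 + j275 Ω
  C: Z = 1/(jωC) = -j/(ω·C) = 0 - j1720 Ω
Step 3 — Series combination: Z_total = R + L + C = 24.9 - j1445 Ω = 1445∠-89.0° Ω.

Z = 24.9 - j1445 Ω = 1445∠-89.0° Ω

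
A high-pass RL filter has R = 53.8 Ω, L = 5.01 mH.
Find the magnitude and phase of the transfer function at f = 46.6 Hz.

Step 1 — Angular frequency: ω = 2π·46.6 = 292.8 rad/s.
Step 2 — Transfer function: H(jω) = jωL/(R + jωL).
Step 3 — Numerator jωL = j·1.467; denominator R + jωL = 53.8 + j1.467.
Step 4 — H = 0.0007429 + j0.02725.
Step 5 — Magnitude: |H| = 0.02726 (-31.3 dB); phase: φ = 88.4°.

|H| = 0.02726 (-31.3 dB), φ = 88.4°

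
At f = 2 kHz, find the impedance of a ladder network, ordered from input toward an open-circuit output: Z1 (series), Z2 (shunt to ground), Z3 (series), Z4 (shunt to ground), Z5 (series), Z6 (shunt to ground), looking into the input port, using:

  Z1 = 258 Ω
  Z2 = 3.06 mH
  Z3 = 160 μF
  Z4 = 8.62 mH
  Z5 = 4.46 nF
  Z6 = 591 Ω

Step 1 — Angular frequency: ω = 2π·f = 2π·2000 = 1.257e+04 rad/s.
Step 2 — Component impedances:
  Z1: Z = R = 258 Ω
  Z2: Z = jωL = j·1.257e+04·0.00306 = 0 + j38.45 Ω
  Z3: Z = 1/(jωC) = -j/(ω·C) = 0 - j0.4974 Ω
  Z4: Z = jωL = j·1.257e+04·0.00862 = 0 + j108.3 Ω
  Z5: Z = 1/(jωC) = -j/(ω·C) = 0 - j1.784e+04 Ω
  Z6: Z = R = 591 Ω
Step 3 — Ladder network (open output): work backward from the far end, alternating series and parallel combinations. Z_in = 258 + j28.39 Ω = 259.6∠6.3° Ω.

Z = 258 + j28.39 Ω = 259.6∠6.3° Ω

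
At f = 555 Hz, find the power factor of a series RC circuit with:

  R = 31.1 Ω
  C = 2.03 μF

Step 1 — Angular frequency: ω = 2π·f = 2π·555 = 3487 rad/s.
Step 2 — Component impedances:
  R: Z = R = 31.1 Ω
  C: Z = 1/(jωC) = -j/(ω·C) = 0 - j141.3 Ω
Step 3 — Series combination: Z_total = R + C = 31.1 - j141.3 Ω = 144.6∠-77.6° Ω.
Step 4 — Power factor: PF = cos(φ) = Re(Z)/|Z| = 31.1/144.65 = 0.215.
Step 5 — Type: Im(Z) = -141.3 ⇒ leading (phase φ = -77.6°).

PF = 0.215 (leading, φ = -77.6°)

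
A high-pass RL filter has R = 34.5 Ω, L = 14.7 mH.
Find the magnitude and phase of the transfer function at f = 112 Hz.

Step 1 — Angular frequency: ω = 2π·112 = 703.7 rad/s.
Step 2 — Transfer function: H(jω) = jωL/(R + jωL).
Step 3 — Numerator jωL = j·10.34; denominator R + jωL = 34.5 + j10.34.
Step 4 — H = 0.08249 + j0.2751.
Step 5 — Magnitude: |H| = 0.2872 (-10.8 dB); phase: φ = 73.3°.

|H| = 0.2872 (-10.8 dB), φ = 73.3°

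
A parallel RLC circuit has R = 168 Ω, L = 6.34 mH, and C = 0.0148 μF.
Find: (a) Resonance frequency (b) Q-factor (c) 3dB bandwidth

Step 1 — Resonance: ω₀ = 1/√(LC) = 1/√(0.00634·1.48e-08) = 1.032e+05 rad/s.
Step 2 — f₀ = ω₀/(2π) = 1.643e+04 Hz.
Step 3 — Parallel Q: Q = R/(ω₀L) = 168/(1.032e+05·0.00634) = 0.2567.
Step 4 — Bandwidth: Δω = ω₀/Q = 4.022e+05 rad/s; BW = Δω/(2π) = 6.401e+04 Hz.

(a) f₀ = 1.643e+04 Hz  (b) Q = 0.2567  (c) BW = 6.401e+04 Hz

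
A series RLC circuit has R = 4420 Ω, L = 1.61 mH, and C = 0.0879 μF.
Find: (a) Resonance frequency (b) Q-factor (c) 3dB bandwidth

Step 1 — Resonance condition Im(Z)=0 gives ω₀ = 1/√(LC).
Step 2 — ω₀ = 1/√(0.00161·8.79e-08) = 8.406e+04 rad/s.
Step 3 — f₀ = ω₀/(2π) = 1.338e+04 Hz.
Step 4 — Series Q: Q = ω₀L/R = 8.406e+04·0.00161/4420 = 0.03062.
Step 5 — 3dB bandwidth: Δω = ω₀/Q = 2.745e+06 rad/s; BW = Δω/(2π) = 4.369e+05 Hz.

(a) f₀ = 1.338e+04 Hz  (b) Q = 0.03062  (c) BW = 4.369e+05 Hz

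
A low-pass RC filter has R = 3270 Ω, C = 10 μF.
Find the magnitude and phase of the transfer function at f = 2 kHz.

Step 1 — Angular frequency: ω = 2π·2000 = 1.257e+04 rad/s.
Step 2 — Transfer function: H(jω) = 1/(1 + jωRC).
Step 3 — Denominator: 1 + jωRC = 1 + j·1.257e+04·3270·1e-05 = 1 + j410.9.
Step 4 — H = 5.922e-06 - j0.002434.
Step 5 — Magnitude: |H| = 0.002434 (-52.3 dB); phase: φ = -89.9°.

|H| = 0.002434 (-52.3 dB), φ = -89.9°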